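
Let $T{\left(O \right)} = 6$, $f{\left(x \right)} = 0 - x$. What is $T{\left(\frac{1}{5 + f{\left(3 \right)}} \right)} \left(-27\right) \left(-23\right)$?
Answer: $3726$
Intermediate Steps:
$f{\left(x \right)} = - x$
$T{\left(\frac{1}{5 + f{\left(3 \right)}} \right)} \left(-27\right) \left(-23\right) = 6 \left(-27\right) \left(-23\right) = \left(-162\right) \left(-23\right) = 3726$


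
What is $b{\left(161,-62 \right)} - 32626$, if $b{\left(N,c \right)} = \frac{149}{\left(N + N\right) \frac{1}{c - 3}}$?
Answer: $- \frac{10515257}{322} \approx -32656.0$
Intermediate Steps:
$b{\left(N,c \right)} = \frac{149 \left(-3 + c\right)}{2 N}$ ($b{\left(N,c \right)} = \frac{149}{2 N \frac{1}{-3 + c}} = 149 \frac{-3 + c}{2 N} = \frac{149 \left(-3 + c\right)}{2 N}$)
$b{\left(161,-62 \right)} - 32626 = \frac{149 \left(-3 - 62\right)}{2 \cdot 161} - 32626 = \frac{149}{2} \cdot \frac{1}{161} \left(-65\right) - 32626 = - \frac{9685}{322} - 32626 = - \frac{10515257}{322}$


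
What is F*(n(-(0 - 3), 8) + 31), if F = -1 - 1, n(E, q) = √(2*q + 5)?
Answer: -62 - 2*√21 ≈ -71.165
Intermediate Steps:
n(E, q) = √(5 + 2*q)
F = -2
F*(n(-(0 - 3), 8) + 31) = -2*(√(5 + 2*8) + 31) = -2*(√(5 + 16) + 31) = -2*(√21 + 31) = -2*(31 + √21) = -62 - 2*√21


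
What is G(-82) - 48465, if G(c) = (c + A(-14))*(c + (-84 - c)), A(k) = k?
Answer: -40401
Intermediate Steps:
G(c) = 1176 - 84*c (G(c) = (c - 14)*(c + (-84 - c)) = (-14 + c)*(-84) = 1176 - 84*c)
G(-82) - 48465 = (1176 - 84*(-82)) - 48465 = (1176 + 6888) - 48465 = 8064 - 48465 = -40401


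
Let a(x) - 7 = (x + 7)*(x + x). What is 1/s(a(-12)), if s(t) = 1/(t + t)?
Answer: 254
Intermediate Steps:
a(x) = 7 + 2*x*(7 + x) (a(x) = 7 + (x + 7)*(x + x) = 7 + (7 + x)*(2*x) = 7 + 2*x*(7 + x))
s(t) = 1/(2*t)
1/s(a(-12)) = 1/(1/(2*(7 + 2*(-12)² + 14*(-12)))) = 1/(1/(2*(7 + 2*144 - 168))) = 1/(1/(2*(7 + 288 - 168))) = 1/((½)/127) = 1/((½)*(1/127)) = 1/(1/254) = 254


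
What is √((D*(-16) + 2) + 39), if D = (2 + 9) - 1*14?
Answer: √89 ≈ 9.4340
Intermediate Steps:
D = -3 (D = 11 - 14 = -3)
√((D*(-16) + 2) + 39) = √((-3*(-16) + 2) + 39) = √((48 + 2) + 39) = √(50 + 39) = √89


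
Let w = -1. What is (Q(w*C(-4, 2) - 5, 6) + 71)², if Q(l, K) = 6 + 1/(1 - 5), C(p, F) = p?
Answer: 94249/16 ≈ 5890.6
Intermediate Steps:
Q(l, K) = 23/4 (Q(l, K) = 6 + 1/(-4) = 6 - ¼ = 23/4)
(Q(w*C(-4, 2) - 5, 6) + 71)² = (23/4 + 71)² = (307/4)² = 94249/16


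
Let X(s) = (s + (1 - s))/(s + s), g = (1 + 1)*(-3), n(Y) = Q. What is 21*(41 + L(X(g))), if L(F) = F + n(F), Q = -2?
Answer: 3269/4 ≈ 817.25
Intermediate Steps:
n(Y) = -2
g = -6 (g = 2*(-3) = -6)
X(s) = 1/(2*s)
L(F) = -2 + F (L(F) = F - 2 = -2 + F)
21*(41 + L(X(g))) = 21*(41 + (-2 + (½)/(-6))) = 21*(41 + (-2 + (½)*(-⅙))) = 21*(41 + (-2 - 1/12)) = 21*(41 - 25/12) = 21*(467/12) = 3269/4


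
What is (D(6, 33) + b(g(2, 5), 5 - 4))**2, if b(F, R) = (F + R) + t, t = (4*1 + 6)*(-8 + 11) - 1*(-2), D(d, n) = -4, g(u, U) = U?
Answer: 1156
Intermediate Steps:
t = 32 (t = (4 + 6)*3 + 2 = 10*3 + 2 = 30 + 2 = 32)
b(F, R) = 32 + F + R (b(F, R) = (F + R) + 32 = 32 + F + R)
(D(6, 33) + b(g(2, 5), 5 - 4))**2 = (-4 + (32 + 5 + (5 - 4)))**2 = (-4 + (32 + 5 + 1))**2 = (-4 + 38)**2 = 34**2 = 1156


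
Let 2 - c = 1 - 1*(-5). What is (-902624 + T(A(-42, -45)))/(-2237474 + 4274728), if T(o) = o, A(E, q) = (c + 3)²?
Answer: -902623/2037254 ≈ -0.44306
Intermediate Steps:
c = -4 (c = 2 - (1 - 1*(-5)) = 2 - (1 + 5) = 2 - 1*6 = 2 - 6 = -4)
A(E, q) = 1 (A(E, q) = (-4 + 3)² = (-1)² = 1)
(-902624 + T(A(-42, -45)))/(-2237474 + 4274728) = (-902624 + 1)/(-2237474 + 4274728) = -902623/2037254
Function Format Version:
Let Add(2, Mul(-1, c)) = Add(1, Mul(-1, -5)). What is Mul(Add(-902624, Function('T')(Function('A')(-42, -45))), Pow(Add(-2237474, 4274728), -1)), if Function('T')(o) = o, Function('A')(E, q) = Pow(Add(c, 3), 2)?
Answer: Rational(-902623, 2037254) ≈ -0.44306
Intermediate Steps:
c = -4 (c = Add(2, Mul(-1, Add(1, Mul(-1, -5)))) = Add(2, Mul(-1, Add(1, 5))) = Add(2, Mul(-1, 6)) = Add(2, -6) = -4)
Function('A')(E, q) = 1 (Function('A')(E, q) = Pow(Add(-4, 3), 2) = Pow(-1, 2) = 1)
Mul(Add(-902624, Function('T')(Function('A')(-42, -45))), Pow(Add(-2237474, 4274728), -1)) = Mul(Add(-902624, 1), Pow(Add(-2237474, 4274728), -1)) = Mul(-902623, Pow(2037254, -1)) = Mul(-902623, Rational(1, 2037254)) = Rational(-902623, 2037254)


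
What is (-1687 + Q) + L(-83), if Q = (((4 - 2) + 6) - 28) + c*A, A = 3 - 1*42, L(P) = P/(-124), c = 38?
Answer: -395353/124 ≈ -3188.3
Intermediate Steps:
L(P) = -P/124 (L(P) = P*(-1/124) = -P/124)
A = -39 (A = 3 - 42 = -39)
Q = -1502 (Q = (((4 - 2) + 6) - 28) + 38*(-39) = ((2 + 6) - 28) - 1482 = (8 - 28) - 1482 = -20 - 1482 = -1502)
(-1687 + Q) + L(-83) = (-1687 - 1502) - 1/124*(-83) = -3189 + 83/124 = -395353/124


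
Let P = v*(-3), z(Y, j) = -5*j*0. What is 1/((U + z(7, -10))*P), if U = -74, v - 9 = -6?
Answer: 1/666 ≈ 0.0015015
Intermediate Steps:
v = 3 (v = 9 - 6 = 3)
z(Y, j) = 0
P = -9 (P = 3*(-3) = -9)
1/((U + z(7, -10))*P) = 1/((-74 + 0)*(-9)) = 1/(-74*(-9)) = 1/666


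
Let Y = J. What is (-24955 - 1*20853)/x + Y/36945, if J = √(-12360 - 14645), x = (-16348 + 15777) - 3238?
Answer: 45808/3809 + I*√27005/36945 ≈ 12.026 + 0.004448*I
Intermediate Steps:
x = -3809 (x = -571 - 3238 = -3809)
J = I*√27005 (J = √(-27005) = I*√27005 ≈ 164.33*I)
Y = I*√27005 ≈ 164.33*I
(-24955 - 1*20853)/x + Y/36945 = (-24955 - 1*20853)/(-3809) + (I*√27005)/36945 = (-24955 - 20853)*(-1/3809) + (I*√27005)*(1/36945) = -45808*(-1/3809) + I*√27005/36945 = 45808/3809 + I*√27005/36945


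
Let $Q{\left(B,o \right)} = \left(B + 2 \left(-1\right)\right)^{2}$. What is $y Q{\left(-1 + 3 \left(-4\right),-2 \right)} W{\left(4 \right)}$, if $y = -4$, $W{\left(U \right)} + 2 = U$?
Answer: $-1800$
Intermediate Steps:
$W{\left(U \right)} = -2 + U$
$Q{\left(B,o \right)} = \left(-2 + B\right)^{2}$ ($Q{\left(B,o \right)} = \left(B - 2\right)^{2} = \left(-2 + B\right)^{2}$)
$y Q{\left(-1 + 3 \left(-4\right),-2 \right)} W{\left(4 \right)} = - 4 \left(-2 + \left(-1 + 3 \left(-4\right)\right)\right)^{2} \left(-2 + 4\right) = - 4 \left(-2 - 13\right)^{2} \cdot 2 = - 4 \left(-15\right)^{2} \cdot 2 = \left(-4\right) 225 \cdot 2 = \left(-900\right) 2 = -1800$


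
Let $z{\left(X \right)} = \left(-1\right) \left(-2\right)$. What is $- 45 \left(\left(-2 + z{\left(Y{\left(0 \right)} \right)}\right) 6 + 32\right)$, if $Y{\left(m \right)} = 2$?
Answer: $-1440$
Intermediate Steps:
$z{\left(X \right)} = 2$
$- 45 \left(\left(-2 + z{\left(Y{\left(0 \right)} \right)}\right) 6 + 32\right) = - 45 \left(\left(-2 + 2\right) 6 + 32\right) = - 45 \left(0 \cdot 6 + 32\right) = - 45 \left(0 + 32\right) = \left(-45\right) 32 = -1440$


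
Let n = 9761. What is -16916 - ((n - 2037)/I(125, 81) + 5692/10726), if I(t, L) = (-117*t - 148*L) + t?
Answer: -600759694235/35513786 ≈ -16916.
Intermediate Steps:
I(t, L) = -148*L - 116*t (I(t, L) = (-148*L - 117*t) + t = -148*L - 116*t)
-16916 - ((n - 2037)/I(125, 81) + 5692/10726) = -16916 - ((9761 - 2037)/(-148*81 - 116*125) + 5692/10726) = -16916 - (7724/(-11988 - 14500) + 5692*(1/10726)) = -16916 - (7724/(-26488) + 2846/5363) = -16916 - (7724*(-1/26488) + 2846/5363) = -16916 - (-1931/6622 + 2846/5363) = -16916 - 1*8490259/35513786 = -16916 - 8490259/35513786 = -600759694235/35513786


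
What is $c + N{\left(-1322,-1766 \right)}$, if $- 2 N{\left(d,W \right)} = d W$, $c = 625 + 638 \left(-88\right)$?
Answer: $-1222845$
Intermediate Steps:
$c = -55519$ ($c = 625 - 56144 = -55519$)
$N{\left(d,W \right)} = - \frac{W d}{2}$ ($N{\left(d,W \right)} = - \frac{d W}{2} = - \frac{W d}{2}$)
$c + N{\left(-1322,-1766 \right)} = -55519 - \left(-883\right) \left(-1322\right) = -55519 - 1167326 = -1222845$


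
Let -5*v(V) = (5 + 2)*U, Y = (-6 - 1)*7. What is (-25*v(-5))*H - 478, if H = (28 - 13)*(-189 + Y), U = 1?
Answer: -125428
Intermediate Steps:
Y = -49 (Y = -7*7 = -49)
v(V) = -7/5 (v(V) = -(5 + 2)/5 = -7/5)
H = -3570 (H = (28 - 13)*(-189 - 49) = 15*(-238) = -3570)
(-25*v(-5))*H - 478 = -25*(-7/5)*(-3570) - 478 = 35*(-3570) - 478 = -124950 - 478 = -125428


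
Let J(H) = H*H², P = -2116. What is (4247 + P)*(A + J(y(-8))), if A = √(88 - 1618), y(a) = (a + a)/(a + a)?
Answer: 2131 + 6393*I*√170 ≈ 2131.0 + 83355.0*I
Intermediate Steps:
y(a) = 1 (y(a) = (2*a)/((2*a)) = (2*a)*(1/(2*a)) = 1)
J(H) = H³
A = 3*I*√170 (A = √(-1530) = 3*I*√170 ≈ 39.115*I)
(4247 + P)*(A + J(y(-8))) = (4247 - 2116)*(3*I*√170 + 1³) = 2131*(3*I*√170 + 1) = 2131*(1 + 3*I*√170) = 2131 + 6393*I*√170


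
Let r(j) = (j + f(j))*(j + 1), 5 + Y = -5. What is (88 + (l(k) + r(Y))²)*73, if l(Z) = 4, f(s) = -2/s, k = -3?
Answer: 15674633/25 ≈ 6.2699e+5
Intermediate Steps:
Y = -10 (Y = -5 - 5 = -10)
r(j) = (1 + j)*(j - 2/j) (r(j) = (j - 2/j)*(j + 1) = (j - 2/j)*(1 + j) = (1 + j)*(j - 2/j))
(88 + (l(k) + r(Y))²)*73 = (88 + (4 + (-2 - 10 + (-10)² - 2/(-10)))²)*73 = (88 + (4 + (-2 - 10 + 100 - 2*(-⅒)))²)*73 = (88 + (4 + (-2 - 10 + 100 + ⅕))²)*73 = (88 + (4 + 441/5)²)*73 = (88 + (461/5)²)*73 = (88 + 212521/25)*73 = (214721/25)*73 = 15674633/25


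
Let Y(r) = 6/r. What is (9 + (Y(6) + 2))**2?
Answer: 144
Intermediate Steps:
(9 + (Y(6) + 2))**2 = (9 + (6/6 + 2))**2 = (9 + (6*(1/6) + 2))**2 = (9 + (1 + 2))**2 = (9 + 3)**2 = 12**2 = 144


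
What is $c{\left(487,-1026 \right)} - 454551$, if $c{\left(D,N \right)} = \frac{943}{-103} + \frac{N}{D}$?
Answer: $- \frac{22801297630}{50161} \approx -4.5456 \cdot 10^{5}$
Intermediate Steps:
$c{\left(D,N \right)} = - \frac{943}{103} + \frac{N}{D}$ ($c{\left(D,N \right)} = 943 \left(- \frac{1}{103}\right) + \frac{N}{D} = - \frac{943}{103} + \frac{N}{D}$)
$c{\left(487,-1026 \right)} - 454551 = \left(- \frac{943}{103} - \frac{1026}{487}\right) - 454551 = - \frac{564919}{50161} - 454551 = - \frac{22801297630}{50161}$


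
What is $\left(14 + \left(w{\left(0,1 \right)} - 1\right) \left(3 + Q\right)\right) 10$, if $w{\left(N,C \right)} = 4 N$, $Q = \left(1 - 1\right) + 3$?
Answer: $80$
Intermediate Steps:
$Q = 3$ ($Q = 0 + 3 = 3$)
$\left(14 + \left(w{\left(0,1 \right)} - 1\right) \left(3 + Q\right)\right) 10 = \left(14 + \left(4 \cdot 0 - 1\right) \left(3 + 3\right)\right) 10 = \left(14 + \left(0 - 1\right) 6\right) 10 = \left(14 - 6\right) 10 = 8 \cdot 10 = 80$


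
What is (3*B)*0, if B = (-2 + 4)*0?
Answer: 0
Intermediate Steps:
B = 0 (B = 2*0 = 0)
(3*B)*0 = (3*0)*0 = 0*0 = 0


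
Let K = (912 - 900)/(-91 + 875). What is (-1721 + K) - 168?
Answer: -370241/196 ≈ -1889.0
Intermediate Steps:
K = 3/196 (K = 12/784 = 12*(1/784) = 3/196 ≈ 0.015306)
(-1721 + K) - 168 = (-1721 + 3/196) - 168 = -337313/196 - 168 = -370241/196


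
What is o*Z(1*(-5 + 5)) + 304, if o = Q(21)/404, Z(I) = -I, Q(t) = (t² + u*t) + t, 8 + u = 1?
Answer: 304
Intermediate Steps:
u = -7 (u = -8 + 1 = -7)
Q(t) = t² - 6*t (Q(t) = (t² - 7*t) + t = t² - 6*t)
o = 315/404 (o = (21*(-6 + 21))/404 = (21*15)*(1/404) = 315*(1/404) = 315/404 ≈ 0.77970)
o*Z(1*(-5 + 5)) + 304 = 315*(-(-5 + 5))/404 + 304 = 315*(-0)/404 + 304 = 315*(-1*0)/404 + 304 = (315/404)*0 + 304 = 0 + 304 = 304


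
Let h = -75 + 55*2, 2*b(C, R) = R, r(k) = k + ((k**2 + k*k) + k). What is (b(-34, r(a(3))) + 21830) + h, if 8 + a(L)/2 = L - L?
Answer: 22105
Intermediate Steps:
a(L) = -16 (a(L) = -16 + 2*(L - L) = -16 + 2*0 = -16 + 0 = -16)
r(k) = 2*k + 2*k**2 (r(k) = k + ((k**2 + k**2) + k) = k + (2*k**2 + k) = k + (k + 2*k**2) = 2*k + 2*k**2)
b(C, R) = R/2
h = 35 (h = -75 + 110 = 35)
(b(-34, r(a(3))) + 21830) + h = ((2*(-16)*(1 - 16))/2 + 21830) + 35 = ((2*(-16)*(-15))/2 + 21830) + 35 = ((1/2)*480 + 21830) + 35 = (240 + 21830) + 35 = 22070 + 35 = 22105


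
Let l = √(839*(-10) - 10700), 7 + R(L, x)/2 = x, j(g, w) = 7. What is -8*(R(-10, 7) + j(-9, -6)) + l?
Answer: -56 + I*√19090 ≈ -56.0 + 138.17*I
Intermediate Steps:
R(L, x) = -14 + 2*x
l = I*√19090 (l = √(-8390 - 10700) = √(-19090) = I*√19090 ≈ 138.17*I)
-8*(R(-10, 7) + j(-9, -6)) + l = -8*((-14 + 2*7) + 7) + I*√19090 = -8*((-14 + 14) + 7) + I*√19090 = -8*(0 + 7) + I*√19090 = -8*7 + I*√19090 = -56 + I*√19090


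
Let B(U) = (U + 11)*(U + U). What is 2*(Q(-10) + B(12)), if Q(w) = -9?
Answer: 1086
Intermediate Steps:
B(U) = 2*U*(11 + U) (B(U) = (11 + U)*(2*U) = 2*U*(11 + U))
2*(Q(-10) + B(12)) = 2*(-9 + 2*12*(11 + 12)) = 2*(-9 + 2*12*23) = 2*(-9 + 552) = 2*543 = 1086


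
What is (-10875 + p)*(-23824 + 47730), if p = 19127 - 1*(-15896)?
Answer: 577282088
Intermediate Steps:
p = 35023 (p = 19127 + 15896 = 35023)
(-10875 + p)*(-23824 + 47730) = (-10875 + 35023)*(-23824 + 47730) = 24148*23906 = 577282088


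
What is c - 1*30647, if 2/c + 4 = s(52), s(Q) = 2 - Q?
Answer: -827470/27 ≈ -30647.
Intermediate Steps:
c = -1/27 (c = 2/(-4 + (2 - 1*52)) = 2/(-4 + (2 - 52)) = 2/(-4 - 50) = 2/(-54) = 2*(-1/54) = -1/27 ≈ -0.037037)
c - 1*30647 = -1/27 - 1*30647 = -1/27 - 30647 = -827470/27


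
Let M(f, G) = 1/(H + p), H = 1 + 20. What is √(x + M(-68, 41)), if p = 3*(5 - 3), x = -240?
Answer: I*√19437/9 ≈ 15.491*I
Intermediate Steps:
H = 21
p = 6 (p = 3*2 = 6)
M(f, G) = 1/27 (M(f, G) = 1/(21 + 6) = 1/27)
√(x + M(-68, 41)) = √(-240 + 1/27) = √(-6479/27) = I*√19437/9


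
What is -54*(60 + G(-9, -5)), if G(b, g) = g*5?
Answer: -1890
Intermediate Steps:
G(b, g) = 5*g
-54*(60 + G(-9, -5)) = -54*(60 + 5*(-5)) = -54*(60 - 25) = -54*35 = -1890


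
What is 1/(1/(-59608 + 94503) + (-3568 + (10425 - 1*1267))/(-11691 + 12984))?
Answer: 45119235/195064343 ≈ 0.23130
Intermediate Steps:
1/(1/(-59608 + 94503) + (-3568 + (10425 - 1*1267))/(-11691 + 12984)) = 1/(1/34895 + (-3568 + (10425 - 1267))/1293) = 1/(1/34895 + (-3568 + 9158)*(1/1293)) = 1/(1/34895 + 5590*(1/1293)) = 1/(1/34895 + 5590/1293) = 1/(195064343/45119235) = 45119235/195064343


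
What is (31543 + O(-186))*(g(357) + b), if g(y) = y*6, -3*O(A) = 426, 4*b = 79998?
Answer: 1390530483/2 ≈ 6.9527e+8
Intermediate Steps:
b = 39999/2 (b = (¼)*79998 = 39999/2 ≈ 20000.)
O(A) = -142 (O(A) = -⅓*426 = -142)
g(y) = 6*y
(31543 + O(-186))*(g(357) + b) = (31543 - 142)*(6*357 + 39999/2) = 31401*(2142 + 39999/2) = 31401*(44283/2) = 1390530483/2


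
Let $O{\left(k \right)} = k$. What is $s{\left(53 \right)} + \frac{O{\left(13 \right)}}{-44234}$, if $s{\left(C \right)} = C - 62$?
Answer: $- \frac{398119}{44234} \approx -9.0003$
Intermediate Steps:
$s{\left(C \right)} = -62 + C$
$s{\left(53 \right)} + \frac{O{\left(13 \right)}}{-44234} = \left(-62 + 53\right) + \frac{13}{-44234} = -9 + 13 \left(- \frac{1}{44234}\right) = -9 - \frac{13}{44234} = - \frac{398119}{44234}$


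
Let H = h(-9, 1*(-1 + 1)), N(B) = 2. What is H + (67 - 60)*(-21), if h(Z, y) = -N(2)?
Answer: -149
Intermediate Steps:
h(Z, y) = -2 (h(Z, y) = -1*2 = -2)
H = -2
H + (67 - 60)*(-21) = -2 + (67 - 60)*(-21) = -2 + 7*(-21) = -2 - 147 = -149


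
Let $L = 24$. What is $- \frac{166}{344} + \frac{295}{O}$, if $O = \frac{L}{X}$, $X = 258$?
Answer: $\frac{136343}{43} \approx 3170.8$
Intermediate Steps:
$O = \frac{4}{43}$ ($O = \frac{24}{258} = 24 \cdot \frac{1}{258} = \frac{4}{43} \approx 0.093023$)
$- \frac{166}{344} + \frac{295}{O} = - \frac{166}{344} + \frac{295}{\frac{4}{43}} = \left(-166\right) \frac{1}{344} + 295 \cdot \frac{43}{4} = - \frac{83}{172} + \frac{12685}{4} = \frac{136343}{43}$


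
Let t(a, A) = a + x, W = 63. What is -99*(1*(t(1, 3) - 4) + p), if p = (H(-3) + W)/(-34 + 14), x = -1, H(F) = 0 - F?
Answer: 7227/10 ≈ 722.70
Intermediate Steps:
H(F) = -F
t(a, A) = -1 + a (t(a, A) = a - 1 = -1 + a)
p = -33/10 (p = (-1*(-3) + 63)/(-34 + 14) = (3 + 63)/(-20) = 66*(-1/20) = -33/10 ≈ -3.3000)
-99*(1*(t(1, 3) - 4) + p) = -99*(1*((-1 + 1) - 4) - 33/10) = -99*(1*(0 - 4) - 33/10) = -99*(1*(-4) - 33/10) = -99*(-4 - 33/10) = -99*(-73/10) = 7227/10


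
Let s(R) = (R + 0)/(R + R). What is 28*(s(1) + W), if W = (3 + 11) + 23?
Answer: 1050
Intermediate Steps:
s(R) = ½ (s(R) = R/((2*R)) = R*(1/(2*R)) = ½)
W = 37 (W = 14 + 23 = 37)
28*(s(1) + W) = 28*(½ + 37) = 28*(75/2) = 1050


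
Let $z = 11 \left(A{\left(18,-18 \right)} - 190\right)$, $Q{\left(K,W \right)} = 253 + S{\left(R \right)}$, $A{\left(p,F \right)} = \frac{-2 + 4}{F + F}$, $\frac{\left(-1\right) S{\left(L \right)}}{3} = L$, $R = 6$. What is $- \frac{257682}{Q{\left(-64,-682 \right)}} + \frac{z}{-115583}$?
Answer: $- \frac{536097011623}{488916090} \approx -1096.5$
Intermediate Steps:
$S{\left(L \right)} = - 3 L$
$A{\left(p,F \right)} = \frac{1}{F}$ ($A{\left(p,F \right)} = \frac{2}{2 F} = 2 \frac{1}{2 F} = \frac{1}{F}$)
$Q{\left(K,W \right)} = 235$ ($Q{\left(K,W \right)} = 253 - 18 = 235$)
$z = - \frac{37631}{18}$ ($z = 11 \left(\frac{1}{-18} - 190\right) = 11 \left(- \frac{1}{18} - 190\right) = 11 \left(- \frac{3421}{18}\right) = - \frac{37631}{18} \approx -2090.6$)
$- \frac{257682}{Q{\left(-64,-682 \right)}} + \frac{z}{-115583} = - \frac{257682}{235} - \frac{37631}{18 \left(-115583\right)} = \left(-257682\right) \frac{1}{235} - - \frac{37631}{2080494} = - \frac{257682}{235} + \frac{37631}{2080494} = - \frac{536097011623}{488916090}$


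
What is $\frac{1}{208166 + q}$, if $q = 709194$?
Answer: $\frac{1}{917360} \approx 1.0901 \cdot 10^{-6}$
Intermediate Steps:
$\frac{1}{208166 + q} = \frac{1}{208166 + 709194} = \frac{1}{917360}$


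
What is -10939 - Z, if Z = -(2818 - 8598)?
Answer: -16719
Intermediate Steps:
Z = 5780 (Z = -1*(-5780) = 5780)
-10939 - Z = -10939 - 1*5780 = -10939 - 5780 = -16719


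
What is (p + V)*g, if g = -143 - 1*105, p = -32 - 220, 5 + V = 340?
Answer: -20584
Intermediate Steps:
V = 335 (V = -5 + 340 = 335)
p = -252
g = -248 (g = -143 - 105 = -248)
(p + V)*g = (-252 + 335)*(-248) = 83*(-248) = -20584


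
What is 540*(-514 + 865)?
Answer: 189540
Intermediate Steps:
540*(-514 + 865) = 540*351 = 189540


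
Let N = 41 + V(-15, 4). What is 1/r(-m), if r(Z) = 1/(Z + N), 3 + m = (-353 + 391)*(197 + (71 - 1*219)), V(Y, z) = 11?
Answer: -1807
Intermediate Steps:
m = 1859 (m = -3 + (-353 + 391)*(197 + (71 - 1*219)) = -3 + 38*(197 + (71 - 219)) = -3 + 38*(197 - 148) = -3 + 38*49 = -3 + 1862 = 1859)
N = 52 (N = 41 + 11 = 52)
r(Z) = 1/(52 + Z) (r(Z) = 1/(Z + 52) = 1/(52 + Z))
1/r(-m) = 1/(1/(52 - 1*1859)) = 1/(1/(52 - 1859)) = 1/(1/(-1807)) = 1/(-1/1807) = -1807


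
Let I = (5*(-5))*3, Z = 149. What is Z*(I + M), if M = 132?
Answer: 8493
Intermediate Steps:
I = -75 (I = -25*3 = -75)
Z*(I + M) = 149*(-75 + 132) = 149*57 = 8493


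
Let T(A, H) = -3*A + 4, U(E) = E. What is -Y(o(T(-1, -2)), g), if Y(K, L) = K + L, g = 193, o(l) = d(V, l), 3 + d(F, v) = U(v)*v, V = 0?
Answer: -239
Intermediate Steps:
T(A, H) = 4 - 3*A
d(F, v) = -3 + v² (d(F, v) = -3 + v*v = -3 + v²)
o(l) = -3 + l²
-Y(o(T(-1, -2)), g) = -((-3 + (4 - 3*(-1))²) + 193) = -((-3 + (4 + 3)²) + 193) = -((-3 + 7²) + 193) = -((-3 + 49) + 193) = -(46 + 193) = -1*239 = -239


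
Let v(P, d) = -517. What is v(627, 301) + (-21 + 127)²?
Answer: 10719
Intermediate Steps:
v(627, 301) + (-21 + 127)² = -517 + (-21 + 127)² = -517 + 106² = -517 + 11236 = 10719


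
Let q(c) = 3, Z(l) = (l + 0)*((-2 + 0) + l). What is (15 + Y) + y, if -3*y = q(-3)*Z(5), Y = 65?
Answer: 65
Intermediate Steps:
Z(l) = l*(-2 + l)
y = -15 (y = -5*(-2 + 5) = -5*3 = -15 ≈ -15.000)
(15 + Y) + y = (15 + 65) - 15 = 80 - 15 = 65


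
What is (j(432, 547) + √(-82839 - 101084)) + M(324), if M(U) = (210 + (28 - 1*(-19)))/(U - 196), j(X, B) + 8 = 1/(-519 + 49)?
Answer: -180309/30080 + I*√183923 ≈ -5.9943 + 428.86*I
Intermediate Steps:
j(X, B) = -3761/470 (j(X, B) = -8 + 1/(-519 + 49) = -8 + 1/(-470) = -8 - 1/470 = -3761/470)
M(U) = 257/(-196 + U) (M(U) = (210 + (28 + 19))/(-196 + U) = (210 + 47)/(-196 + U) = 257/(-196 + U))
(j(432, 547) + √(-82839 - 101084)) + M(324) = (-3761/470 + √(-82839 - 101084)) + 257/(-196 + 324) = (-3761/470 + √(-183923)) + 257/128 = (-3761/470 + I*√183923) + 257*(1/128) = (-3761/470 + I*√183923) + 257/128 = -180309/30080 + I*√183923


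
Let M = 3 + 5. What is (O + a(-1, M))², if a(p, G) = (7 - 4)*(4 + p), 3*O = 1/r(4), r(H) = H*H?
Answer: 187489/2304 ≈ 81.375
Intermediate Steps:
r(H) = H²
O = 1/48 (O = 1/(3*(4²)) = (⅓)/16 = (⅓)*(1/16) = 1/48 ≈ 0.020833)
M = 8
a(p, G) = 12 + 3*p (a(p, G) = 3*(4 + p) = 12 + 3*p)
(O + a(-1, M))² = (1/48 + (12 + 3*(-1)))² = (1/48 + (12 - 3))² = (1/48 + 9)² = (433/48)² = 187489/2304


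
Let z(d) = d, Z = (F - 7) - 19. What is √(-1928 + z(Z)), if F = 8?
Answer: I*√1946 ≈ 44.113*I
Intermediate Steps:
Z = -18 (Z = (8 - 7) - 19 = 1 - 19 = -18)
√(-1928 + z(Z)) = √(-1928 - 18) = √(-1946) = I*√1946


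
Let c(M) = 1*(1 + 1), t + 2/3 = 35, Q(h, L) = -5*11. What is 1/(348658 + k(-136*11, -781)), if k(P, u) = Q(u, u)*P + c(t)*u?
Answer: 1/429376 ≈ 2.3290e-6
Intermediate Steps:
Q(h, L) = -55
t = 103/3 (t = -⅔ + 35 = 103/3 ≈ 34.333)
c(M) = 2 (c(M) = 1*2 = 2)
k(P, u) = -55*P + 2*u
1/(348658 + k(-136*11, -781)) = 1/(348658 + (-(-7480)*11 + 2*(-781))) = 1/(348658 + (-55*(-1496) - 1562)) = 1/(348658 + (82280 - 1562)) = 1/(348658 + 80718) = 1/429376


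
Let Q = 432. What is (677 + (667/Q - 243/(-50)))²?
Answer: 54475662462169/116640000 ≈ 4.6704e+5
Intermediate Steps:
(677 + (667/Q - 243/(-50)))² = (677 + (667/432 - 243/(-50)))² = (677 + (667*(1/432) - 243*(-1/50)))² = (677 + (667/432 + 243/50))² = (677 + 69163/10800)² = (7380763/10800)² = 54475662462169/116640000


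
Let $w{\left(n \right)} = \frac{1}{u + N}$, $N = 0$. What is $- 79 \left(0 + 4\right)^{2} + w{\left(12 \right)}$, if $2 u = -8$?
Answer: $- \frac{5057}{4} \approx -1264.3$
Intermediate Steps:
$u = -4$ ($u = \frac{1}{2} \left(-8\right) = -4$)
$w{\left(n \right)} = - \frac{1}{4}$ ($w{\left(n \right)} = \frac{1}{-4 + 0} = \frac{1}{-4} = - \frac{1}{4}$)
$- 79 \left(0 + 4\right)^{2} + w{\left(12 \right)} = - 79 \left(0 + 4\right)^{2} - \frac{1}{4} = - 79 \cdot 4^{2} - \frac{1}{4} = \left(-79\right) 16 - \frac{1}{4} = -1264 - \frac{1}{4} = - \frac{5057}{4}$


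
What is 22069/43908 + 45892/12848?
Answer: 3265012/801321 ≈ 4.0745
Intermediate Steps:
22069/43908 + 45892/12848 = 22069*(1/43908) + 45892*(1/12848) = 22069/43908 + 1043/292 = 3265012/801321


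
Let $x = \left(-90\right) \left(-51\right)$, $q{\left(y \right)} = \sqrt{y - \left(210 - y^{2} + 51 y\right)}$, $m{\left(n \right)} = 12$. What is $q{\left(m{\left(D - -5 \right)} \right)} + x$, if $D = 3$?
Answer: $4590 + 3 i \sqrt{74} \approx 4590.0 + 25.807 i$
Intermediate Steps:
$q{\left(y \right)} = \sqrt{-210 + y^{2} - 50 y}$ ($q{\left(y \right)} = \sqrt{y - \left(210 - y^{2} + 51 y\right)} = \sqrt{-210 + y^{2} - 50 y}$)
$x = 4590$
$q{\left(m{\left(D - -5 \right)} \right)} + x = \sqrt{-210 + 12^{2} - 600} + 4590 = \sqrt{-210 + 144 - 600} + 4590 = \sqrt{-666} + 4590 = 3 i \sqrt{74} + 4590 = 4590 + 3 i \sqrt{74}$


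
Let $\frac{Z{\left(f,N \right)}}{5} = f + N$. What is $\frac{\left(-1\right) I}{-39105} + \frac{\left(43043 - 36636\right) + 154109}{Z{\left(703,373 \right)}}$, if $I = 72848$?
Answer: $\frac{333445021}{10519245} \approx 31.699$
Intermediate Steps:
$Z{\left(f,N \right)} = 5 N + 5 f$ ($Z{\left(f,N \right)} = 5 \left(f + N\right) = 5 \left(N + f\right) = 5 N + 5 f$)
$\frac{\left(-1\right) I}{-39105} + \frac{\left(43043 - 36636\right) + 154109}{Z{\left(703,373 \right)}} = \frac{\left(-1\right) 72848}{-39105} + \frac{\left(43043 - 36636\right) + 154109}{5 \cdot 373 + 5 \cdot 703} = \left(-72848\right) \left(- \frac{1}{39105}\right) + \frac{6407 + 154109}{1865 + 3515} = \frac{72848}{39105} + \frac{160516}{5380} = \frac{72848}{39105} + 160516 \cdot \frac{1}{5380} = \frac{72848}{39105} + \frac{40129}{1345} = \frac{333445021}{10519245}$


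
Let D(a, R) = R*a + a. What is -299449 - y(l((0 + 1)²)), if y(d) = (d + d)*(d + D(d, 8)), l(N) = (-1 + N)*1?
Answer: -299449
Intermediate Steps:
D(a, R) = a + R*a
l(N) = -1 + N
y(d) = 20*d² (y(d) = (d + d)*(d + d*(1 + 8)) = (2*d)*(d + d*9) = (2*d)*(d + 9*d) = (2*d)*(10*d) = 20*d²)
-299449 - y(l((0 + 1)²)) = -299449 - 20*(-1 + (0 + 1)²)² = -299449 - 20*(-1 + 1²)² = -299449 - 20*(-1 + 1)² = -299449 - 20*0² = -299449 - 20*0 = -299449 - 1*0 = -299449 + 0 = -299449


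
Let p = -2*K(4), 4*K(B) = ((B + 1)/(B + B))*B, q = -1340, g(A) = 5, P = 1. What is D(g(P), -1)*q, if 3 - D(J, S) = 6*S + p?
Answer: -13735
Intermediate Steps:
K(B) = 1/8 + B/8 (K(B) = (((B + 1)/(B + B))*B)/4 = (((1 + B)/((2*B)))*B)/4 = (((1 + B)*(1/(2*B)))*B)/4 = (((1 + B)/(2*B))*B)/4 = (1/2 + B/2)/4 = 1/8 + B/8)
p = -5/4 (p = -2*(1/8 + (1/8)*4) = -2*(1/8 + 1/2) = -2*5/8 = -5/4 ≈ -1.2500)
D(J, S) = 17/4 - 6*S (D(J, S) = 3 - (6*S - 5/4) = 3 - (-5/4 + 6*S) = 3 + (5/4 - 6*S) = 17/4 - 6*S)
D(g(P), -1)*q = (17/4 - 6*(-1))*(-1340) = (17/4 + 6)*(-1340) = (41/4)*(-1340) = -13735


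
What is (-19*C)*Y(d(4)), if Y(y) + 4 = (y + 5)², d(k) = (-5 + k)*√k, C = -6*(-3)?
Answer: -1710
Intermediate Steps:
C = 18
d(k) = √k*(-5 + k)
Y(y) = -4 + (5 + y)² (Y(y) = -4 + (y + 5)² = -4 + (5 + y)²)
(-19*C)*Y(d(4)) = (-19*18)*(-4 + (5 + √4*(-5 + 4))²) = -342*(-4 + (5 + 2*(-1))²) = -342*(-4 + (5 - 2)²) = -342*(-4 + 3²) = -342*(-4 + 9) = -342*5 = -1710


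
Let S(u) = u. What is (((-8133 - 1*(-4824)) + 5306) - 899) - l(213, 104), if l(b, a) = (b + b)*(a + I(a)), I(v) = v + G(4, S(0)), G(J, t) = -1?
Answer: -87084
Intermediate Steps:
I(v) = -1 + v (I(v) = v - 1 = -1 + v)
l(b, a) = 2*b*(-1 + 2*a) (l(b, a) = (b + b)*(a + (-1 + a)) = (2*b)*(-1 + 2*a) = 2*b*(-1 + 2*a))
(((-8133 - 1*(-4824)) + 5306) - 899) - l(213, 104) = (((-8133 - 1*(-4824)) + 5306) - 899) - 2*213*(-1 + 2*104) = (((-8133 + 4824) + 5306) - 899) - 2*213*(-1 + 208) = ((-3309 + 5306) - 899) - 2*213*207 = (1997 - 899) - 1*88182 = 1098 - 88182 = -87084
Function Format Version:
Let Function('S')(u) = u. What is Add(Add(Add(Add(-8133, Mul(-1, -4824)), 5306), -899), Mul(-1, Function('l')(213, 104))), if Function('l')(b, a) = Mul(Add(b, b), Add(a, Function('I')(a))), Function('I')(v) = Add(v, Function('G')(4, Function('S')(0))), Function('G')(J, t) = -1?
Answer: -87084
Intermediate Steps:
Function('I')(v) = Add(-1, v) (Function('I')(v) = Add(v, -1) = Add(-1, v))
Function('l')(b, a) = Mul(2, b, Add(-1, Mul(2, a))) (Function('l')(b, a) = Mul(Add(b, b), Add(a, Add(-1, a))) = Mul(Mul(2, b), Add(-1, Mul(2, a))) = Mul(2, b, Add(-1, Mul(2, a))))
Add(Add(Add(Add(-8133, Mul(-1, -4824)), 5306), -899), Mul(-1, Function('l')(213, 104))) = Add(Add(Add(Add(-8133, Mul(-1, -4824)), 5306), -899), Mul(-1, Mul(2, 213, Add(-1, Mul(2, 104))))) = Add(Add(Add(Add(-8133, 4824), 5306), -899), Mul(-1, Mul(2, 213, Add(-1, 208)))) = Add(Add(Add(-3309, 5306), -899), Mul(-1, Mul(2, 213, 207))) = Add(Add(1997, -899), Mul(-1, 88182)) = Add(1098, -88182) = -87084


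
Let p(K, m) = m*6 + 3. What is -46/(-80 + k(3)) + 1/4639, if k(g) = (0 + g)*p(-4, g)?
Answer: 213411/78863 ≈ 2.7061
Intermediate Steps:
p(K, m) = 3 + 6*m (p(K, m) = 6*m + 3 = 3 + 6*m)
k(g) = g*(3 + 6*g) (k(g) = (0 + g)*(3 + 6*g) = g*(3 + 6*g))
-46/(-80 + k(3)) + 1/4639 = -46/(-80 + 3*3*(1 + 2*3)) + 1/4639 = -46/(-80 + 3*3*(1 + 6)) + 1/4639 = -46/(-80 + 3*3*7) + 1/4639 = -46/(-80 + 63) + 1/4639 = -46/(-17) + 1/4639 = -1/17*(-46) + 1/4639 = 46/17 + 1/4639 = 213411/78863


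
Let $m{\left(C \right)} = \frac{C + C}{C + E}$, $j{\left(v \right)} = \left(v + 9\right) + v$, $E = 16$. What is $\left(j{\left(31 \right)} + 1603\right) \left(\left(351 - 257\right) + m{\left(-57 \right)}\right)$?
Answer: $\frac{6642432}{41} \approx 1.6201 \cdot 10^{5}$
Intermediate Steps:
$j{\left(v \right)} = 9 + 2 v$ ($j{\left(v \right)} = \left(9 + v\right) + v = 9 + 2 v$)
$m{\left(C \right)} = \frac{2 C}{16 + C}$ ($m{\left(C \right)} = \frac{C + C}{C + 16} = \frac{2 C}{16 + C}$)
$\left(j{\left(31 \right)} + 1603\right) \left(\left(351 - 257\right) + m{\left(-57 \right)}\right) = \left(\left(9 + 2 \cdot 31\right) + 1603\right) \left(\left(351 - 257\right) + 2 \left(-57\right) \frac{1}{16 - 57}\right) = \left(\left(9 + 62\right) + 1603\right) \left(\left(351 - 257\right) + 2 \left(-57\right) \frac{1}{-41}\right) = \left(71 + 1603\right) \left(94 + 2 \left(-57\right) \left(- \frac{1}{41}\right)\right) = 1674 \left(94 + \frac{114}{41}\right) = 1674 \cdot \frac{3968}{41} = \frac{6642432}{41}$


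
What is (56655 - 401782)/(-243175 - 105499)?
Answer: 345127/348674 ≈ 0.98983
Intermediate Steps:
(56655 - 401782)/(-243175 - 105499) = -345127/(-348674) = -345127*(-1/348674) = 345127/348674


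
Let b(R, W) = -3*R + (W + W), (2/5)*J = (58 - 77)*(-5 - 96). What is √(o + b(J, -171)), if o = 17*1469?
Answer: √40954/2 ≈ 101.19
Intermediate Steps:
o = 24973
J = 9595/2 (J = 5*((58 - 77)*(-5 - 96))/2 = 5*(-19*(-101))/2 = (5/2)*1919 = 9595/2 ≈ 4797.5)
b(R, W) = -3*R + 2*W
√(o + b(J, -171)) = √(24973 + (-3*9595/2 + 2*(-171))) = √(24973 + (-28785/2 - 342)) = √(24973 - 29469/2) = √(20477/2) = √40954/2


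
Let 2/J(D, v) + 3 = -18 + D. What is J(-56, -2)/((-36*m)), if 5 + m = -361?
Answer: -1/507276 ≈ -1.9713e-6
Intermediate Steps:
m = -366 (m = -5 - 361 = -366)
J(D, v) = 2/(-21 + D) (J(D, v) = 2/(-3 + (-18 + D)) = 2/(-21 + D))
J(-56, -2)/((-36*m)) = (2/(-21 - 56))/((-36*(-366))) = (2/(-77))/13176 = (2*(-1/77))*(1/13176) = -2/77*1/13176 = -1/507276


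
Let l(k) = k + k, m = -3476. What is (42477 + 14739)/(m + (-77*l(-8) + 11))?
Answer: -57216/2233 ≈ -25.623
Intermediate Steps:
l(k) = 2*k
(42477 + 14739)/(m + (-77*l(-8) + 11)) = (42477 + 14739)/(-3476 + (-154*(-8) + 11)) = 57216/(-3476 + (-77*(-16) + 11)) = 57216/(-3476 + (1232 + 11)) = 57216/(-3476 + 1243) = 57216/(-2233) = 57216*(-1/2233) = -57216/2233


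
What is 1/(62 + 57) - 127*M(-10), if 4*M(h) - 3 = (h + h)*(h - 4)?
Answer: -4276975/476 ≈ -8985.2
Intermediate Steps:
M(h) = ¾ + h*(-4 + h)/2 (M(h) = ¾ + ((h + h)*(h - 4))/4 = ¾ + ((2*h)*(-4 + h))/4 = ¾ + (2*h*(-4 + h))/4 = ¾ + h*(-4 + h)/2)
1/(62 + 57) - 127*M(-10) = 1/(62 + 57) - 127*(¾ + (½)*(-10)² - 2*(-10)) = 1/119 - 127*(¾ + (½)*100 + 20) = 1/119 - 127*(¾ + 50 + 20) = 1/119 - 127*283/4 = 1/119 - 35941/4 = -4276975/476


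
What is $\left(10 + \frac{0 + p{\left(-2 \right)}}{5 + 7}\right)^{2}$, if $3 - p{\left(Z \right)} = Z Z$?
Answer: $\frac{14161}{144} \approx 98.34$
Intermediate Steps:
$p{\left(Z \right)} = 3 - Z^{2}$ ($p{\left(Z \right)} = 3 - Z Z = 3 - Z^{2}$)
$\left(10 + \frac{0 + p{\left(-2 \right)}}{5 + 7}\right)^{2} = \left(10 + \frac{0 + \left(3 - \left(-2\right)^{2}\right)}{5 + 7}\right)^{2} = \left(10 + \frac{0 + \left(3 - 4\right)}{12}\right)^{2} = \left(10 + \left(0 + \left(3 - 4\right)\right) \frac{1}{12}\right)^{2} = \left(10 + \left(0 - 1\right) \frac{1}{12}\right)^{2} = \left(10 - \frac{1}{12}\right)^{2} = \left(\frac{119}{12}\right)^{2} = \frac{14161}{144}$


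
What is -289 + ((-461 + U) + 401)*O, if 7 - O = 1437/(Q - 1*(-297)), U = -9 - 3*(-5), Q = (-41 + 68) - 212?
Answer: 1447/56 ≈ 25.839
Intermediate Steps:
Q = -185 (Q = 27 - 212 = -185)
U = 6 (U = -9 + 15 = 6)
O = -653/112 (O = 7 - 1437/(-185 - 1*(-297)) = 7 - 1437/(-185 + 297) = 7 - 1437/112 = -653/112 ≈ -5.8304)
-289 + ((-461 + U) + 401)*O = -289 + ((-461 + 6) + 401)*(-653/112) = -289 + (-455 + 401)*(-653/112) = -289 - 54*(-653/112) = -289 + 17631/56 = 1447/56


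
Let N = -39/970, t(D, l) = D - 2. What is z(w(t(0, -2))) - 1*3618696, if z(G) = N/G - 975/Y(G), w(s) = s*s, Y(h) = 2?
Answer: -14042432019/3880 ≈ -3.6192e+6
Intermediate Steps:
t(D, l) = -2 + D
N = -39/970 (N = -39*1/970 = -39/970 ≈ -0.040206)
w(s) = s**2
z(G) = -975/2 - 39/(970*G) (z(G) = -39/(970*G) - 975/2 = -975/2 - 39/(970*G))
z(w(t(0, -2))) - 1*3618696 = 39*(-1 - 12125*(-2 + 0)**2)/(970*((-2 + 0)**2)) - 1*3618696 = 39*(-1 - 12125*(-2)**2)/(970*((-2)**2)) - 3618696 = (39/970)*(-1 - 12125*4)/4 - 3618696 = (39/970)*(1/4)*(-1 - 48500) - 3618696 = (39/970)*(1/4)*(-48501) - 3618696 = -1891539/3880 - 3618696 = -14042432019/3880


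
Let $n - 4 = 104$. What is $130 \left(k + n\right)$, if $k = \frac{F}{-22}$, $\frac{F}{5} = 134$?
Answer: $\frac{110890}{11} \approx 10081.0$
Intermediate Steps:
$n = 108$ ($n = 4 + 104 = 108$)
$F = 670$ ($F = 5 \cdot 134 = 670$)
$k = - \frac{335}{11}$ ($k = \frac{670}{-22} = 670 \left(- \frac{1}{22}\right) = - \frac{335}{11} \approx -30.455$)
$130 \left(k + n\right) = 130 \left(- \frac{335}{11} + 108\right) = 130 \cdot \frac{853}{11} = \frac{110890}{11}$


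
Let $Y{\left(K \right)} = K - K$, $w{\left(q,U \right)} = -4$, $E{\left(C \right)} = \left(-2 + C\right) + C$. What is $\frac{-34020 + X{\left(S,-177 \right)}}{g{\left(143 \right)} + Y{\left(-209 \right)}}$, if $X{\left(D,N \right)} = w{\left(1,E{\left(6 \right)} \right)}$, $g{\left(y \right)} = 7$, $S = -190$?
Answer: $- \frac{34024}{7} \approx -4860.6$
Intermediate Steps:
$E{\left(C \right)} = -2 + 2 C$
$X{\left(D,N \right)} = -4$
$Y{\left(K \right)} = 0$
$\frac{-34020 + X{\left(S,-177 \right)}}{g{\left(143 \right)} + Y{\left(-209 \right)}} = \frac{-34020 - 4}{7 + 0} = - \frac{34024}{7}$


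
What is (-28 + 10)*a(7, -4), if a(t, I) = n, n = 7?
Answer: -126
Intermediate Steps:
a(t, I) = 7
(-28 + 10)*a(7, -4) = (-28 + 10)*7 = -18*7 = -126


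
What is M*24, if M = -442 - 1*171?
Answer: -14712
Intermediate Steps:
M = -613 (M = -442 - 171 = -613)
M*24 = -613*24 = -14712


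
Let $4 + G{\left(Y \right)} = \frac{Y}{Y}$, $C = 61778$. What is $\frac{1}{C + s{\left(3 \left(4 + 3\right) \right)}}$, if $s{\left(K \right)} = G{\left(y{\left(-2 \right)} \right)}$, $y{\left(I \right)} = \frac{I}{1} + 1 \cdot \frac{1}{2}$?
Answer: $\frac{1}{61775} \approx 1.6188 \cdot 10^{-5}$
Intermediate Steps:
$y{\left(I \right)} = \frac{1}{2} + I$ ($y{\left(I \right)} = I 1 + 1 \cdot \frac{1}{2} = I + \frac{1}{2} = \frac{1}{2} + I$)
$G{\left(Y \right)} = -3$ ($G{\left(Y \right)} = -4 + \frac{Y}{Y} = -4 + 1 = -3$)
$s{\left(K \right)} = -3$
$\frac{1}{C + s{\left(3 \left(4 + 3\right) \right)}} = \frac{1}{61778 - 3} = \frac{1}{61775}$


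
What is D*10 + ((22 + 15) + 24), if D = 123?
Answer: 1291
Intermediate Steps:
D*10 + ((22 + 15) + 24) = 123*10 + ((22 + 15) + 24) = 1230 + (37 + 24) = 1230 + 61 = 1291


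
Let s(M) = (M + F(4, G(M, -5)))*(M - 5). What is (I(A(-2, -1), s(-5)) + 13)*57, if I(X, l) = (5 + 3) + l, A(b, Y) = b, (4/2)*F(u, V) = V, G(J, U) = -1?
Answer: 4332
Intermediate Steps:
F(u, V) = V/2
s(M) = (-5 + M)*(-1/2 + M) (s(M) = (M + (1/2)*(-1))*(M - 5) = (M - 1/2)*(-5 + M) = (-1/2 + M)*(-5 + M) = (-5 + M)*(-1/2 + M))
I(X, l) = 8 + l
(I(A(-2, -1), s(-5)) + 13)*57 = ((8 + (5/2 + (-5)**2 - 11/2*(-5))) + 13)*57 = ((8 + (5/2 + 25 + 55/2)) + 13)*57 = ((8 + 55) + 13)*57 = (63 + 13)*57 = 76*57 = 4332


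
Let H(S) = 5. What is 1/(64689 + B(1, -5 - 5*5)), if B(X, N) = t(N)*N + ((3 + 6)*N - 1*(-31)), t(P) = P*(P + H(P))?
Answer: 1/41950 ≈ 2.3838e-5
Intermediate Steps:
t(P) = P*(5 + P) (t(P) = P*(P + 5) = P*(5 + P))
B(X, N) = 31 + 9*N + N**2*(5 + N) (B(X, N) = (N*(5 + N))*N + ((3 + 6)*N - 1*(-31)) = N**2*(5 + N) + (9*N + 31) = N**2*(5 + N) + (31 + 9*N) = 31 + 9*N + N**2*(5 + N))
1/(64689 + B(1, -5 - 5*5)) = 1/(64689 + (31 + 9*(-5 - 5*5) + (-5 - 5*5)**2*(5 + (-5 - 5*5)))) = 1/(64689 + (31 + 9*(-5 - 25) + (-5 - 25)**2*(5 + (-5 - 25)))) = 1/(64689 + (31 + 9*(-30) + (-30)**2*(5 - 30))) = 1/(64689 + (31 - 270 + 900*(-25))) = 1/(64689 + (31 - 270 - 22500)) = 1/(64689 - 22739) = 1/41950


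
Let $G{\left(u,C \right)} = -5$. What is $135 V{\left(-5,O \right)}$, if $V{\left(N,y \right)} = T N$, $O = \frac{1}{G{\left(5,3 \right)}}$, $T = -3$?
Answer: $2025$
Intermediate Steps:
$O = - \frac{1}{5}$ ($O = \frac{1}{-5} = - \frac{1}{5} \approx -0.2$)
$V{\left(N,y \right)} = - 3 N$
$135 V{\left(-5,O \right)} = 135 \left(\left(-3\right) \left(-5\right)\right) = 135 \cdot 15 = 2025$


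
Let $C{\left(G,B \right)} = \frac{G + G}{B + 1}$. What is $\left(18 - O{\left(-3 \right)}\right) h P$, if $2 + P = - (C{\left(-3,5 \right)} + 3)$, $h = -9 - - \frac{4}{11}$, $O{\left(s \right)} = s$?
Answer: $\frac{7980}{11} \approx 725.45$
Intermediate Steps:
$h = - \frac{95}{11}$ ($h = -9 - \left(-4\right) \frac{1}{11} = -9 - - \frac{4}{11} = -9 + \frac{4}{11} = - \frac{95}{11} \approx -8.6364$)
$C{\left(G,B \right)} = \frac{2 G}{1 + B}$
$P = -4$ ($P = -2 - \left(2 \left(-3\right) \frac{1}{1 + 5} + 3\right) = -2 - \left(2 \left(-3\right) \frac{1}{6} + 3\right) = -2 - \left(-1 + 3\right) = -2 - 2 = -4$)
$\left(18 - O{\left(-3 \right)}\right) h P = \left(18 - -3\right) \left(\left(- \frac{95}{11}\right) \left(-4\right)\right) = \left(18 + 3\right) \frac{380}{11} = 21 \cdot \frac{380}{11} = \frac{7980}{11}$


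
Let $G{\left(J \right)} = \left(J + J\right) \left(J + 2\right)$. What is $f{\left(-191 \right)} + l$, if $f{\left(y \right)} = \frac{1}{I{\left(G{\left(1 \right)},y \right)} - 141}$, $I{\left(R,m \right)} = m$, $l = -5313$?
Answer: $- \frac{1763917}{332} \approx -5313.0$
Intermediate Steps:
$G{\left(J \right)} = 2 J \left(2 + J\right)$
$f{\left(y \right)} = \frac{1}{-141 + y}$ ($f{\left(y \right)} = \frac{1}{y - 141} = \frac{1}{-141 + y}$)
$f{\left(-191 \right)} + l = \frac{1}{-141 - 191} - 5313 = \frac{1}{-332} - 5313 = - \frac{1}{332} - 5313 = - \frac{1763917}{332}$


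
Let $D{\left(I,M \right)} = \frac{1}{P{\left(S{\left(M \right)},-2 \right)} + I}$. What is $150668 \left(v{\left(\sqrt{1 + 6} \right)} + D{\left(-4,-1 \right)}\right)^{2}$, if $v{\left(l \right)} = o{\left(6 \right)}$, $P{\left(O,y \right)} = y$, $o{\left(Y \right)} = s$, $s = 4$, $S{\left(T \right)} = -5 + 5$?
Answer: $\frac{19925843}{9} \approx 2.214 \cdot 10^{6}$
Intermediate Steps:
$S{\left(T \right)} = 0$
$o{\left(Y \right)} = 4$
$v{\left(l \right)} = 4$
$D{\left(I,M \right)} = \frac{1}{-2 + I}$
$150668 \left(v{\left(\sqrt{1 + 6} \right)} + D{\left(-4,-1 \right)}\right)^{2} = 150668 \left(4 + \frac{1}{-2 - 4}\right)^{2} = 150668 \left(4 + \frac{1}{-6}\right)^{2} = 150668 \left(4 - \frac{1}{6}\right)^{2} = 150668 \left(\frac{23}{6}\right)^{2} = 150668 \cdot \frac{529}{36} = \frac{19925843}{9}$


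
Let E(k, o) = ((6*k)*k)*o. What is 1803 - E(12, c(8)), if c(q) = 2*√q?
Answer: 1803 - 3456*√2 ≈ -3084.5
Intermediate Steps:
E(k, o) = 6*o*k² (E(k, o) = (6*k²)*o = 6*o*k²)
1803 - E(12, c(8)) = 1803 - 6*2*√8*12² = 1803 - 6*2*(2*√2)*144 = 1803 - 6*4*√2*144 = 1803 - 3456*√2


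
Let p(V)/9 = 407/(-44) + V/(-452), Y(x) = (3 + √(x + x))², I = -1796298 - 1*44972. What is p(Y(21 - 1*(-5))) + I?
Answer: -416146109/226 - 27*√13/113 ≈ -1.8414e+6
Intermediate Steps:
I = -1841270 (I = -1796298 - 44972 = -1841270)
Y(x) = (3 + √2*√x)² (Y(x) = (3 + √(2*x))² = (3 + √2*√x)²)
p(V) = -333/4 - 9*V/452 (p(V) = 9*(407/(-44) + V/(-452)) = 9*(407*(-1/44) + V*(-1/452)) = 9*(-37/4 - V/452) = -333/4 - 9*V/452)
p(Y(21 - 1*(-5))) + I = (-333/4 - 9*(3 + √2*√(21 - 1*(-5)))²/452) - 1841270 = (-333/4 - 9*(3 + √2*√(21 + 5))²/452) - 1841270 = (-333/4 - 9*(3 + √2*√26)²/452) - 1841270 = (-333/4 - 9*(3 + 2*√13)²/452) - 1841270 = -7365413/4 - 9*(3 + 2*√13)²/452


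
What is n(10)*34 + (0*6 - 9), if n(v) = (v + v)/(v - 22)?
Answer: -197/3 ≈ -65.667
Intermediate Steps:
n(v) = 2*v/(-22 + v) (n(v) = (2*v)/(-22 + v) = 2*v/(-22 + v))
n(10)*34 + (0*6 - 9) = (2*10/(-22 + 10))*34 + (0*6 - 9) = (2*10/(-12))*34 + (0 - 9) = (2*10*(-1/12))*34 - 9 = -5/3*34 - 9 = -170/3 - 9 = -197/3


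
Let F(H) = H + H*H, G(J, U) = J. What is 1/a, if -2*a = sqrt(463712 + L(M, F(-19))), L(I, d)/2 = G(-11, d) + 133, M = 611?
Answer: -sqrt(69)/2829 ≈ -0.0029362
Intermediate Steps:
F(H) = H + H**2
L(I, d) = 244 (L(I, d) = 2*(-11 + 133) = 2*122 = 244)
a = -41*sqrt(69) (a = -sqrt(463712 + 244)/2 = -41*sqrt(69) ≈ -340.57)
1/a = 1/(-41*sqrt(69)) = -sqrt(69)/2829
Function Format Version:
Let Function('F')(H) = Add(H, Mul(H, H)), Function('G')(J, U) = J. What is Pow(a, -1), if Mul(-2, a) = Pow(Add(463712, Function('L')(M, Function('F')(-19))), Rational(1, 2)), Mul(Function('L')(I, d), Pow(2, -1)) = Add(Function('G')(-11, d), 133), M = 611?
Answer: Mul(Rational(-1, 2829), Pow(69, Rational(1, 2))) ≈ -0.0029362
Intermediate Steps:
Function('F')(H) = Add(H, Pow(H, 2))
Function('L')(I, d) = 244 (Function('L')(I, d) = Mul(2, Add(-11, 133)) = Mul(2, 122) = 244)
a = Mul(-41, Pow(69, Rational(1, 2))) (a = Mul(Rational(-1, 2), Pow(Add(463712, 244), Rational(1, 2))) = Mul(Rational(-1, 2), Pow(463956, Rational(1, 2))) = Mul(Rational(-1, 2), Mul(82, Pow(69, Rational(1, 2)))) = Mul(-41, Pow(69, Rational(1, 2))) ≈ -340.57)
Pow(a, -1) = Pow(Mul(-41, Pow(69, Rational(1, 2))), -1) = Mul(Rational(-1, 2829), Pow(69, Rational(1, 2)))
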